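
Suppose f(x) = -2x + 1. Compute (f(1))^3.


-1


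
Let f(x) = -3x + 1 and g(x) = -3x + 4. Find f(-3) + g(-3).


f(-3) = 10
g(-3) = 13
Sum = 23

23


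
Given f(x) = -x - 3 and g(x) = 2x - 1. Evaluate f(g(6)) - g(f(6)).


5


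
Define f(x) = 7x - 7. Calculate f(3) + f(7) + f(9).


f(3) = 14
f(7) = 42
f(9) = 56
Sum = 112

112


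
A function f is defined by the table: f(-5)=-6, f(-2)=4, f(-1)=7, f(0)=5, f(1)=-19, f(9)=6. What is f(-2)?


4


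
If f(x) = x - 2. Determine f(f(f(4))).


f(4) = 2
f(2) = 0
f(0) = -2

-2


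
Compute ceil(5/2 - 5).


5/2 = 2.5
2.5 - 5 = -2.5
ceil(-2.5) = -2

-2


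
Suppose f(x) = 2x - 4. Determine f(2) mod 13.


f(2) = 0
0 mod 13 = 0

0


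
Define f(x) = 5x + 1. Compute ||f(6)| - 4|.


f(6) = 31
|31| = 31
|31 - 4| = 27

27


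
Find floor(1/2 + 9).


1/2 = 0.5
0.5 + 9 = 9.5
floor(9.5) = 9

9


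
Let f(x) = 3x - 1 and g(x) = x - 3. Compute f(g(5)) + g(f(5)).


16


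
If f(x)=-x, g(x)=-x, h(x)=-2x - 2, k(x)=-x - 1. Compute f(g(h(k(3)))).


6


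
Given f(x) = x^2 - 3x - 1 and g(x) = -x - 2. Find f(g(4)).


g(4) = -6
f(-6) = 1*(-6)^2 - 3*(-6) - 1 = 53

53


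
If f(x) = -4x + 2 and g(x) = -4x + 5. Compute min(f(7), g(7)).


f(7) = -26
g(7) = -23
min = -26

-26


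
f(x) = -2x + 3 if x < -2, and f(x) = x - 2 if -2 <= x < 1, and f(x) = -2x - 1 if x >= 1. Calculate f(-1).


-1 satisfies -2 <= x < 1
f(-1) = -3

-3


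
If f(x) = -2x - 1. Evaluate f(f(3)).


f(3) = -7
f(-7) = 13

13


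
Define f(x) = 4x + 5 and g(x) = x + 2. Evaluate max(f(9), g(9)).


f(9) = 41
g(9) = 11
max = 41

41


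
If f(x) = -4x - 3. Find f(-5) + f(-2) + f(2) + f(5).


-12


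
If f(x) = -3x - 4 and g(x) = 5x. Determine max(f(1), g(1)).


f(1) = -7
g(1) = 5
max = 5

5


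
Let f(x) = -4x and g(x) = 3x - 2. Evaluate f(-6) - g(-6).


f(-6) = 24
g(-6) = -20
Difference = 44

44


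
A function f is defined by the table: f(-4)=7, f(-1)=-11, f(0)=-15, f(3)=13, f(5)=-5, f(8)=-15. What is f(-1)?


-11


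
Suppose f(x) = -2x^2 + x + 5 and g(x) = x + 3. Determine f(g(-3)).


5


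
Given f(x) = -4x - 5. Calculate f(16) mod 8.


f(16) = -69
-69 mod 8 = 3

3


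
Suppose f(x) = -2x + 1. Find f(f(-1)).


f(-1) = 3
f(3) = -5

-5


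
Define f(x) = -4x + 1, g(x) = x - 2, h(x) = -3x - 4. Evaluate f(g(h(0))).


h(0) = -4
g(-4) = -6
f(-6) = 25

25


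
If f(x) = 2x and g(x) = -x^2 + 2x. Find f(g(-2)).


-16


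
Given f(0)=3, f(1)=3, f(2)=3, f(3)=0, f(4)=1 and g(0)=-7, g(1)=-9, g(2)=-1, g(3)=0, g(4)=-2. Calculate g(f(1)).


f(1) = 3
g(3) = 0

0


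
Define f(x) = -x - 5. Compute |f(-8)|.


3


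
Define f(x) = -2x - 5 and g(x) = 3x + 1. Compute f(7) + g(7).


f(7) = -19
g(7) = 22
Sum = 3

3


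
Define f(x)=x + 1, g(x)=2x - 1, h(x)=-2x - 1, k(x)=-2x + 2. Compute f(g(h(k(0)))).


k(0) = 2
h(2) = -5
g(-5) = -11
f(-11) = -10

-10


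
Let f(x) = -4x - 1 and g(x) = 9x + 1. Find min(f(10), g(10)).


f(10) = -41
g(10) = 91
min = -41

-41


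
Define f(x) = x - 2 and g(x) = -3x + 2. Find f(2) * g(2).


f(2) = 0
g(2) = -4
Product = 0

0


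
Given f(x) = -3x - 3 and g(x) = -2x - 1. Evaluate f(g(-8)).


g(-8) = 15
f(15) = -48

-48


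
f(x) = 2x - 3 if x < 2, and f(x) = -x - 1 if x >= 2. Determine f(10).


-11


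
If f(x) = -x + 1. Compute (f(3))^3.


-8


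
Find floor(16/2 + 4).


12


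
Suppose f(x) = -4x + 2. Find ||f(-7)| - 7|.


f(-7) = 30
|30| = 30
|30 - 7| = 23

23


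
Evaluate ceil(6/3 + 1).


3


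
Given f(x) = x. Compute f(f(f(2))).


f(2) = 2
f(2) = 2
f(2) = 2

2


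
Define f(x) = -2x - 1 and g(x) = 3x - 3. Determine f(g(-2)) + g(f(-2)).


f(g(-2)) = 17
g(f(-2)) = 6
Sum = 23

23


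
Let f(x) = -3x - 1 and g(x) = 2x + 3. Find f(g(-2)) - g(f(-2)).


f(g(-2)) = 2
g(f(-2)) = 13
Difference = -11

-11


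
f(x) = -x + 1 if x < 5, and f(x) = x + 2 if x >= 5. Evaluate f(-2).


-2 satisfies x < 5
f(-2) = 3

3


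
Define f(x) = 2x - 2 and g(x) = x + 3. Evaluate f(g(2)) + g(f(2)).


f(g(2)) = 8
g(f(2)) = 5
Sum = 13

13


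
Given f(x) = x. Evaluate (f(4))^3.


f(4) = 4
(4)^3 = 64

64


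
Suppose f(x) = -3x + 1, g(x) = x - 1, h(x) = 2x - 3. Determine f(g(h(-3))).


31


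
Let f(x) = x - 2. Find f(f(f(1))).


f(1) = -1
f(-1) = -3
f(-3) = -5

-5


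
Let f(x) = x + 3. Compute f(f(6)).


12


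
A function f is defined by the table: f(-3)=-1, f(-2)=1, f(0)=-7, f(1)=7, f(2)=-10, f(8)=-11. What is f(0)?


Reading from the table at x = 0

-7


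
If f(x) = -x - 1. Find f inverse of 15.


Solve -x - 1 = 15
x = (15 + 1) / (-1) = -16

-16


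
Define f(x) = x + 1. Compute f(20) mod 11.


f(20) = 21
21 mod 11 = 10

10


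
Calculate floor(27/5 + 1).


6


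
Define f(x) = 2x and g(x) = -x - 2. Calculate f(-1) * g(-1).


f(-1) = -2
g(-1) = -1
Product = 2

2


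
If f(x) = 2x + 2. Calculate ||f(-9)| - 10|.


6


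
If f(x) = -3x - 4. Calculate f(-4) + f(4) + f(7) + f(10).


f(-4) = 8
f(4) = -16
f(7) = -25
f(10) = -34
Sum = -67

-67


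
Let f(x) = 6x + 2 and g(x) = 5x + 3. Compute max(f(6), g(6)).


f(6) = 38
g(6) = 33
max = 38

38


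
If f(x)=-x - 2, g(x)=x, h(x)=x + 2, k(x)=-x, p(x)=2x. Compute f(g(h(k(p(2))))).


p(2) = 4
k(4) = -4
h(-4) = -2
g(-2) = -2
f(-2) = 0

0


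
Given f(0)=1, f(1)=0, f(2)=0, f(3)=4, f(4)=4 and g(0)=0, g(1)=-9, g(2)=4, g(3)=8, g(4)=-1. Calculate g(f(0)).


f(0) = 1
g(1) = -9

-9


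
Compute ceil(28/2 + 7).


21


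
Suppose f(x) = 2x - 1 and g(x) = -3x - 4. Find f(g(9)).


g(9) = -31
f(-31) = -63

-63


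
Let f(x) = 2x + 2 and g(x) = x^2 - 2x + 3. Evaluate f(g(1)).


g(1) = 2
f(2) = 6

6


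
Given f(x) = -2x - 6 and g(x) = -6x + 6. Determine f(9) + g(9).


f(9) = -24
g(9) = -48
Sum = -72

-72


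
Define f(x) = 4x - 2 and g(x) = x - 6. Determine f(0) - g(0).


f(0) = -2
g(0) = -6
Difference = 4

4


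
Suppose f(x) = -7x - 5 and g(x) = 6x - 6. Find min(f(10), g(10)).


f(10) = -75
g(10) = 54
min = -75

-75


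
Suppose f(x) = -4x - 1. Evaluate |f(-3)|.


f(-3) = 11
|11| = 11

11


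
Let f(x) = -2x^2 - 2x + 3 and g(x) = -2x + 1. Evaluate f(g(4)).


g(4) = -7
f(-7) = (-2)*(-7)^2 - 2*(-7) + 3 = -81

-81


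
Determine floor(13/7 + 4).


13/7 = 1.8571
1.8571 + 4 = 5.8571
floor(5.8571) = 5

5


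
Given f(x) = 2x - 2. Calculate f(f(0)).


f(0) = -2
f(-2) = -6

-6


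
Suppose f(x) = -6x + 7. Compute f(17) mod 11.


f(17) = -95
-95 mod 11 = 4

4


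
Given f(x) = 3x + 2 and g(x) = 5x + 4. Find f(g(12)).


194


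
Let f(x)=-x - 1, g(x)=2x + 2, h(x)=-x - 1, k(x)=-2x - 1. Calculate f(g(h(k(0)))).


k(0) = -1
h(-1) = 0
g(0) = 2
f(2) = -3

-3


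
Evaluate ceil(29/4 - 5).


29/4 = 7.25
7.25 - 5 = 2.25
ceil(2.25) = 3

3


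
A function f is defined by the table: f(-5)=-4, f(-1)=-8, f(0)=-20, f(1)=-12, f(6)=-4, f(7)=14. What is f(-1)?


Reading from the table at x = -1

-8


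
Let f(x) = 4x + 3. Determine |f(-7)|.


f(-7) = -25
|-25| = 25

25


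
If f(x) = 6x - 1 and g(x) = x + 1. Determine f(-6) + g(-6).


f(-6) = -37
g(-6) = -5
Sum = -42

-42


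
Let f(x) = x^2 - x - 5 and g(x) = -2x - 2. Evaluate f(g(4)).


105


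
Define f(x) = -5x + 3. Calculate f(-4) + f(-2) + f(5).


f(-4) = 23
f(-2) = 13
f(5) = -22
Sum = 14

14


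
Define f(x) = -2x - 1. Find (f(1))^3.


f(1) = -3
(-3)^3 = -27

-27


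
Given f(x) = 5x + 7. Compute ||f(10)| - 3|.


f(10) = 57
|57| = 57
|57 - 3| = 54

54


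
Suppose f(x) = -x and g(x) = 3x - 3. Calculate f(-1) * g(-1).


f(-1) = 1
g(-1) = -6
Product = -6

-6


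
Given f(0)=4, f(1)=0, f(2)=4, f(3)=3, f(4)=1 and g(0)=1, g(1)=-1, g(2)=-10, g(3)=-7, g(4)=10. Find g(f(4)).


f(4) = 1
g(1) = -1

-1


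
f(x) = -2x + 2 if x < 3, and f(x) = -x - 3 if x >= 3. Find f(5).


5 satisfies x >= 3
f(5) = -8

-8


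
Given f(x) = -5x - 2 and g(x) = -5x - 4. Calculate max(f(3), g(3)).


f(3) = -17
g(3) = -19
max = -17

-17


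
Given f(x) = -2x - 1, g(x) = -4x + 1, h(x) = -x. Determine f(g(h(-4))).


29


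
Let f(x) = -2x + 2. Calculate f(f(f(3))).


f(3) = -4
f(-4) = 10
f(10) = -18

-18


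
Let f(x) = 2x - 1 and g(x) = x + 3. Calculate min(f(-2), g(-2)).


f(-2) = -5
g(-2) = 1
min = -5

-5


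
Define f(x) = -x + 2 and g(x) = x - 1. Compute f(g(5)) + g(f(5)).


-6


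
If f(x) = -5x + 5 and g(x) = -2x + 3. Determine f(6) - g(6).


f(6) = -25
g(6) = -9
Difference = -16

-16


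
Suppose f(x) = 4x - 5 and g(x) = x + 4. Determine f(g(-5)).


g(-5) = -1
f(-1) = -9

-9


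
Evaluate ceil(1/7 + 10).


11


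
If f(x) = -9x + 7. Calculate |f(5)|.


f(5) = -38
|-38| = 38

38


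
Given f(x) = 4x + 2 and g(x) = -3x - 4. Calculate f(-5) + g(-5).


f(-5) = -18
g(-5) = 11
Sum = -7

-7


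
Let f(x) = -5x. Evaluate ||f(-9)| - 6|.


f(-9) = 45
|45| = 45
|45 - 6| = 39

39


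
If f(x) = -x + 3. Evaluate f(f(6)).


f(6) = -3
f(-3) = 6

6


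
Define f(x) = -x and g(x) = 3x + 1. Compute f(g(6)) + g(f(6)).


-36


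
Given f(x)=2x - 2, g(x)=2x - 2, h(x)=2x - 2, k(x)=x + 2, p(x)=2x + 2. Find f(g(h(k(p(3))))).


p(3) = 8
k(8) = 10
h(10) = 18
g(18) = 34
f(34) = 66

66


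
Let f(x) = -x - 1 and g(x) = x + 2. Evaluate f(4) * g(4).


f(4) = -5
g(4) = 6
Product = -30

-30


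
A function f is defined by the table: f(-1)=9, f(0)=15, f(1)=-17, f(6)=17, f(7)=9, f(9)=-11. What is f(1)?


Reading from the table at x = 1

-17


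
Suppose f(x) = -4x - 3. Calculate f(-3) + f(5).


-14


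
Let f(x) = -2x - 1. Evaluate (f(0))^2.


f(0) = -1
(-1)^2 = 1

1


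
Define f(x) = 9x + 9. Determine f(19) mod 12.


0


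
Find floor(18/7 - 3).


-1


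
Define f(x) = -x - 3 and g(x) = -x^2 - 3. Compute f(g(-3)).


g(-3) = -12
f(-12) = 9

9


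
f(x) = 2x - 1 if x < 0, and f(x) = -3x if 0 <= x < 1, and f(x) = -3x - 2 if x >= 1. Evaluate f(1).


-5


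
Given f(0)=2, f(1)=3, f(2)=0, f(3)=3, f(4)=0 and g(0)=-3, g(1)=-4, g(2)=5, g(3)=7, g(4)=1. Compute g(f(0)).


f(0) = 2
g(2) = 5

5


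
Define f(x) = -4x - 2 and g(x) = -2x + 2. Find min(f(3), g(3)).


f(3) = -14
g(3) = -4
min = -14

-14


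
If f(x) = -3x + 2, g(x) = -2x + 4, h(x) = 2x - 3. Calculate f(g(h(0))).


-28


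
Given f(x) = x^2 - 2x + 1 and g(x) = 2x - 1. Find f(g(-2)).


36


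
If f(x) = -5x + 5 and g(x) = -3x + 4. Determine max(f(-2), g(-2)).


f(-2) = 15
g(-2) = 10
max = 15

15


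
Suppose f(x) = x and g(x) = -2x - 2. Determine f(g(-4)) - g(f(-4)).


f(g(-4)) = 6
g(f(-4)) = 6
Difference = 0

0


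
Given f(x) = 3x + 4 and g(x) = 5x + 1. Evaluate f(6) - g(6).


f(6) = 22
g(6) = 31
Difference = -9

-9


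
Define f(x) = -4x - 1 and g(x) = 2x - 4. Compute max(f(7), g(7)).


10


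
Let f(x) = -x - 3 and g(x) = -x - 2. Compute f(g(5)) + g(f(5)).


10


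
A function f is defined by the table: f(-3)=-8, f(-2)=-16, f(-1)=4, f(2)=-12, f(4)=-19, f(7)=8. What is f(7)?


Reading from the table at x = 7

8


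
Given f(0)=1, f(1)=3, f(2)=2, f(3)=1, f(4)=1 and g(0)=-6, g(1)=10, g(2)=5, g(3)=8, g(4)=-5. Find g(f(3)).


10


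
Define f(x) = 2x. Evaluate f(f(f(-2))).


-16


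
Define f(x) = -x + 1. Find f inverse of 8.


Solve -x + 1 = 8
x = (8 - 1) / (-1) = -7

-7


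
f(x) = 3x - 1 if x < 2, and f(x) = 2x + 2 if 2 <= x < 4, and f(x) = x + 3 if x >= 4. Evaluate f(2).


2 satisfies 2 <= x < 4
f(2) = 6

6


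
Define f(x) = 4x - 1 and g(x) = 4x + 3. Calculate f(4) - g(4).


f(4) = 15
g(4) = 19
Difference = -4

-4


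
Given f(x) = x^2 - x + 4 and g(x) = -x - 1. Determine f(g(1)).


g(1) = -2
f(-2) = 1*(-2)^2 - 1*(-2) + 4 = 10

10


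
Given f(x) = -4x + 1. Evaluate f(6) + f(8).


f(6) = -23
f(8) = -31
Sum = -54

-54


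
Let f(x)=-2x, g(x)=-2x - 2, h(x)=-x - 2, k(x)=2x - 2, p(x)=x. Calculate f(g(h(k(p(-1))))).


p(-1) = -1
k(-1) = -4
h(-4) = 2
g(2) = -6
f(-6) = 12

12


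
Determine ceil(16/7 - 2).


16/7 = 2.2857
2.2857 - 2 = 0.2857
ceil(0.2857) = 1

1


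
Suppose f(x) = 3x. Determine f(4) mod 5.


f(4) = 12
12 mod 5 = 2

2


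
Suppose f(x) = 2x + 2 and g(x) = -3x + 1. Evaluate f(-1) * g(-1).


f(-1) = 0
g(-1) = 4
Product = 0

0


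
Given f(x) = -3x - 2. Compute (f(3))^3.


f(3) = -11
(-11)^3 = -1331

-1331


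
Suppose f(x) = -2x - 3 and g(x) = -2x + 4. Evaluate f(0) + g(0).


f(0) = -3
g(0) = 4
Sum = 1

1


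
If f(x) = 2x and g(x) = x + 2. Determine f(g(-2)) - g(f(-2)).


f(g(-2)) = 0
g(f(-2)) = -2
Difference = 2

2


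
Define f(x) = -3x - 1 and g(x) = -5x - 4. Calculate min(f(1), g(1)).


f(1) = -4
g(1) = -9
min = -9

-9


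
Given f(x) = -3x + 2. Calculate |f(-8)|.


f(-8) = 26
|26| = 26

26


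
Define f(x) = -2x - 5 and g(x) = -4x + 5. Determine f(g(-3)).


-39


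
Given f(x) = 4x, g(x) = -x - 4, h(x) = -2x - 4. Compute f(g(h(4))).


h(4) = -12
g(-12) = 8
f(8) = 32

32


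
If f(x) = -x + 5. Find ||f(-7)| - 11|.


f(-7) = 12
|12| = 12
|12 - 11| = 1

1


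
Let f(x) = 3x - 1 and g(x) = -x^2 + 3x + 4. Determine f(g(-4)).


g(-4) = -24
f(-24) = -73

-73


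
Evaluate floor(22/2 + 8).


22/2 = 11
11 + 8 = 19
floor(19) = 19

19


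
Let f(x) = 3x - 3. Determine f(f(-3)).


f(-3) = -12
f(-12) = -39

-39


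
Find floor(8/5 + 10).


8/5 = 1.6
1.6 + 10 = 11.6
floor(11.6) = 11

11


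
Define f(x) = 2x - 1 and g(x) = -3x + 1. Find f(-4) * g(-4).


-117


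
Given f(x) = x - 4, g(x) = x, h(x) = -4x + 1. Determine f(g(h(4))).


-19


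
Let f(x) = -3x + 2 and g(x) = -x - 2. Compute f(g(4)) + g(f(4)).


f(g(4)) = 20
g(f(4)) = 8
Sum = 28

28


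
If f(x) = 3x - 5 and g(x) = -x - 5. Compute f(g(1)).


g(1) = -6
f(-6) = -23

-23


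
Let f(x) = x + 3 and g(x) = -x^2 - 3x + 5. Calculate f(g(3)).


g(3) = -13
f(-13) = -10

-10


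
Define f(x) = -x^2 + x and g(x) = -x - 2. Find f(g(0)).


-6


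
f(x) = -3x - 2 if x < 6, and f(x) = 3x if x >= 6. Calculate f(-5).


-5 satisfies x < 6
f(-5) = 13

13


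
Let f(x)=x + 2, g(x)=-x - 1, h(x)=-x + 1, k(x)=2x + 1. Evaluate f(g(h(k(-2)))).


k(-2) = -3
h(-3) = 4
g(4) = -5
f(-5) = -3

-3


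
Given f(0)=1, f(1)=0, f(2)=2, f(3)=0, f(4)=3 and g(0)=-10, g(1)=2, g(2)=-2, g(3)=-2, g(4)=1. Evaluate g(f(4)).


f(4) = 3
g(3) = -2

-2


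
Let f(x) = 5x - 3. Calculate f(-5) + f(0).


-31


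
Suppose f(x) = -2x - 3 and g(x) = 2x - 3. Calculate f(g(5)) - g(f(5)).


f(g(5)) = -17
g(f(5)) = -29
Difference = 12

12


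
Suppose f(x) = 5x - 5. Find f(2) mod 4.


f(2) = 5
5 mod 4 = 1

1


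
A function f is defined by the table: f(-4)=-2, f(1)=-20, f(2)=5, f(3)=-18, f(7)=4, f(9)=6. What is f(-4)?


Reading from the table at x = -4

-2


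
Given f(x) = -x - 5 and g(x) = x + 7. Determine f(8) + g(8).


f(8) = -13
g(8) = 15
Sum = 2

2


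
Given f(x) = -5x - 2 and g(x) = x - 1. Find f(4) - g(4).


-25


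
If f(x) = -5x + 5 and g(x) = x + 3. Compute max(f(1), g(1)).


4


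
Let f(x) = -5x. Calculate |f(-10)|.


f(-10) = 50
|50| = 50

50


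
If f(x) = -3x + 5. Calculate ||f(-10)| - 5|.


f(-10) = 35
|35| = 35
|35 - 5| = 30

30


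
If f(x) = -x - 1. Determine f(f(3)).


f(3) = -4
f(-4) = 3

3


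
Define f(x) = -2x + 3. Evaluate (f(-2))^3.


f(-2) = 7
(7)^3 = 343

343


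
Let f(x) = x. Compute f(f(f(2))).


f(2) = 2
f(2) = 2
f(2) = 2

2


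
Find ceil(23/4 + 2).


23/4 = 5.75
5.75 + 2 = 7.75
ceil(7.75) = 8

8


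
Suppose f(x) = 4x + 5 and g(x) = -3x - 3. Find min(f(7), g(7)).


-24


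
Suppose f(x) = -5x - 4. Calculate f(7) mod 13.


0


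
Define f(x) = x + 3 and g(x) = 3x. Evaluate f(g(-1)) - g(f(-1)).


f(g(-1)) = 0
g(f(-1)) = 6
Difference = -6

-6


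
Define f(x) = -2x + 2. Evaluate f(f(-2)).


f(-2) = 6
f(6) = -10

-10


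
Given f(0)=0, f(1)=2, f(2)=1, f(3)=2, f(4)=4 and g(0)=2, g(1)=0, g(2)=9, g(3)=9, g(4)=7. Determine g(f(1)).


f(1) = 2
g(2) = 9

9


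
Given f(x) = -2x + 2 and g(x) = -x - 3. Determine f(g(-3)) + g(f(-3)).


f(g(-3)) = 2
g(f(-3)) = -11
Sum = -9

-9


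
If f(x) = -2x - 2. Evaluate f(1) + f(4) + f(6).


f(1) = -4
f(4) = -10
f(6) = -14
Sum = -28

-28


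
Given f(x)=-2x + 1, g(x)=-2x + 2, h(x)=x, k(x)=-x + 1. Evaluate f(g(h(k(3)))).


-11


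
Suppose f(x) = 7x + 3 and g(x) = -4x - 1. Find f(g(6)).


-172


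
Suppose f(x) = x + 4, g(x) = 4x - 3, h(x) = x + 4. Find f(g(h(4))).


h(4) = 8
g(8) = 29
f(29) = 33

33


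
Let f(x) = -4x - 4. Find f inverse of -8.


Solve -4x - 4 = -8
x = (-8 + 4) / (-4) = 1

1


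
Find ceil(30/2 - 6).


30/2 = 15
15 - 6 = 9
ceil(9) = 9

9


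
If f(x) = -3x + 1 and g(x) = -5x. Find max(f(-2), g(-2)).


f(-2) = 7
g(-2) = 10
max = 10

10


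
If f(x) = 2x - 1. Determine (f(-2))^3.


f(-2) = -5
(-5)^3 = -125

-125


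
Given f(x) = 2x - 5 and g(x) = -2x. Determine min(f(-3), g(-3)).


f(-3) = -11
g(-3) = 6
min = -11

-11


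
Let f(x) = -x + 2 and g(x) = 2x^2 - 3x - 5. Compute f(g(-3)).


g(-3) = 22
f(22) = -20

-20


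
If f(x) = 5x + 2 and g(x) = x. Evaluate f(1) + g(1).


f(1) = 7
g(1) = 1
Sum = 8

8


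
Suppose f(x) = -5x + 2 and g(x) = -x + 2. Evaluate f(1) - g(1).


f(1) = -3
g(1) = 1
Difference = -4

-4


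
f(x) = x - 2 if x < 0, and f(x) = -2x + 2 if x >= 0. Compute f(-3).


-3 satisfies x < 0
f(-3) = -5

-5


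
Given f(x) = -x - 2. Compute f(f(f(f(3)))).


f(3) = -5
f(-5) = 3
f(3) = -5
f(-5) = 3

3


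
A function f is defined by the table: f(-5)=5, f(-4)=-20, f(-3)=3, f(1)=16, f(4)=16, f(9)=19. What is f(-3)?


Reading from the table at x = -3

3


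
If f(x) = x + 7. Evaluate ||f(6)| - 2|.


f(6) = 13
|13| = 13
|13 - 2| = 11

11


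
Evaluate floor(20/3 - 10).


20/3 = 6.6667
6.6667 - 10 = -3.3333
floor(-3.3333) = -4

-4


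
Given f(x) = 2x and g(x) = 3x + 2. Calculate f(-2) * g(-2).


f(-2) = -4
g(-2) = -4
Product = 16

16


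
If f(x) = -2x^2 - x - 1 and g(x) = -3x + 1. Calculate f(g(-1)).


-37


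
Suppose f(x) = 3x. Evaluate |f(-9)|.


f(-9) = -27
|-27| = 27

27


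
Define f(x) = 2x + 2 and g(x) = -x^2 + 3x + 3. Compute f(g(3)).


g(3) = 3
f(3) = 8

8


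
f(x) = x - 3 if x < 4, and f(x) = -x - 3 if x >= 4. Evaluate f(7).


7 satisfies x >= 4
f(7) = -10

-10


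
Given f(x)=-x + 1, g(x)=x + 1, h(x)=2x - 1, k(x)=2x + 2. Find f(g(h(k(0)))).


k(0) = 2
h(2) = 3
g(3) = 4
f(4) = -3

-3


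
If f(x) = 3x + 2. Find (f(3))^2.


f(3) = 11
(11)^2 = 121

121


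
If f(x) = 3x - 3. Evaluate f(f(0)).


-12


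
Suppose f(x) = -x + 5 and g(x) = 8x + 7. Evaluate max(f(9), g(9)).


f(9) = -4
g(9) = 79
max = 79

79


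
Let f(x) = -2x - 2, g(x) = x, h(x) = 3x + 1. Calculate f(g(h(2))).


-16


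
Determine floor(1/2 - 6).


1/2 = 0.5
0.5 - 6 = -5.5
floor(-5.5) = -6

-6


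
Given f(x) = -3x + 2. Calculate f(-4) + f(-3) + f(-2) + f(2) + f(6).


f(-4) = 14
f(-3) = 11
f(-2) = 8
f(2) = -4
f(6) = -16
Sum = 13

13


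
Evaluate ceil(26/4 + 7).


14


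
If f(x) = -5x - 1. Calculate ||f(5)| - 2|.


f(5) = -26
|-26| = 26
|26 - 2| = 24

24


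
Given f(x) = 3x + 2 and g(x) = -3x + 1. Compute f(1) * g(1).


f(1) = 5
g(1) = -2
Product = -10

-10


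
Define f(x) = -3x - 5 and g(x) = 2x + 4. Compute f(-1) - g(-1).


f(-1) = -2
g(-1) = 2
Difference = -4

-4


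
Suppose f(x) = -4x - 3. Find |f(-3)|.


f(-3) = 9
|9| = 9

9


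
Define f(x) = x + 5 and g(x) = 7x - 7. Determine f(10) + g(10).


78


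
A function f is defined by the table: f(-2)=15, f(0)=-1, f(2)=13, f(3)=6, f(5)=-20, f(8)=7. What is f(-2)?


Reading from the table at x = -2

15


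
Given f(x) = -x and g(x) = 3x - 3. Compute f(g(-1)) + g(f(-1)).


f(g(-1)) = 6
g(f(-1)) = 0
Sum = 6

6


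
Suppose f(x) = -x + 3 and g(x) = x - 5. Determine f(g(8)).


g(8) = 3
f(3) = 0

0


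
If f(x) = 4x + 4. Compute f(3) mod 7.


f(3) = 16
16 mod 7 = 2

2


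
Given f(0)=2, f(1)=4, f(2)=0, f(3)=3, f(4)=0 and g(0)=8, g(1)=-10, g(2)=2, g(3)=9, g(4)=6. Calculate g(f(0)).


2


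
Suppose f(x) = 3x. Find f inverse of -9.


Solve 3x = -9
x = (-9) / 3 = -3

-3


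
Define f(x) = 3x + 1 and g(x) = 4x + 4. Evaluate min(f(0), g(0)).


f(0) = 1
g(0) = 4
min = 1

1


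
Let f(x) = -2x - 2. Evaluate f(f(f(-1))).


2


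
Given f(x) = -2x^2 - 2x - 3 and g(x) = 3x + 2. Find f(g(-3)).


-87


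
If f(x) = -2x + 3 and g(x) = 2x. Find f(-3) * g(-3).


f(-3) = 9
g(-3) = -6
Product = -54

-54


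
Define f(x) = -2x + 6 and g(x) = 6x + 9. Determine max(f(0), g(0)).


f(0) = 6
g(0) = 9
max = 9

9


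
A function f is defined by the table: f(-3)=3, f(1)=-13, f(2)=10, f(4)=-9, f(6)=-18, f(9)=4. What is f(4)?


Reading from the table at x = 4

-9


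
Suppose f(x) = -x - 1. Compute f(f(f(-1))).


0


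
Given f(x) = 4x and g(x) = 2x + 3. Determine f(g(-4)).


g(-4) = -5
f(-5) = -20

-20


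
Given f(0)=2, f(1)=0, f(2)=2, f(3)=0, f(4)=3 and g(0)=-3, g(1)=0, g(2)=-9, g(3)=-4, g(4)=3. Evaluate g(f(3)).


f(3) = 0
g(0) = -3

-3


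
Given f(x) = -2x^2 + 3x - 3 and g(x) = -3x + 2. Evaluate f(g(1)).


g(1) = -1
f(-1) = (-2)*(-1)^2 + 3*(-1) - 3 = -8

-8


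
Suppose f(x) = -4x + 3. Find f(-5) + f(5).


f(-5) = 23
f(5) = -17
Sum = 6

6


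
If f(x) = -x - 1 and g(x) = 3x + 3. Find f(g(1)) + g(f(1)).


-10


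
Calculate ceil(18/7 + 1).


18/7 = 2.5714
2.5714 + 1 = 3.5714
ceil(3.5714) = 4

4


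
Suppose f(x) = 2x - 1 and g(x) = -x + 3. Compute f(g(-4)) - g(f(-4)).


1


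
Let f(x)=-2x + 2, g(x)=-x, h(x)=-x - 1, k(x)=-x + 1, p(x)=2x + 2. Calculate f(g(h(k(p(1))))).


6


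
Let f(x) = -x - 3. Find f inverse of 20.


Solve -x - 3 = 20
x = (20 + 3) / (-1) = -23

-23


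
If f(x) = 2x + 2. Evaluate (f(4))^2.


f(4) = 10
(10)^2 = 100

100


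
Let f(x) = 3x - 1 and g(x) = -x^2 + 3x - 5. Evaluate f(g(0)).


g(0) = -5
f(-5) = -16

-16


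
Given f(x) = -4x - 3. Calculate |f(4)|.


f(4) = -19
|-19| = 19

19


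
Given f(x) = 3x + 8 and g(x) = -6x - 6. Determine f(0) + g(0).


2


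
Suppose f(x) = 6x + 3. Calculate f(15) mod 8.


5


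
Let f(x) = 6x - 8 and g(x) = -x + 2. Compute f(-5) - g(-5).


f(-5) = -38
g(-5) = 7
Difference = -45

-45


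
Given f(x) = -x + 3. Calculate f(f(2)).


2


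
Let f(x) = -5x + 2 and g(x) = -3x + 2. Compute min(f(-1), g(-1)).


f(-1) = 7
g(-1) = 5
min = 5

5


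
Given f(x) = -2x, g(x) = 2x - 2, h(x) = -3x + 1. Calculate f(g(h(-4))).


h(-4) = 13
g(13) = 24
f(24) = -48

-48


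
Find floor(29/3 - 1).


29/3 = 9.6667
9.6667 - 1 = 8.6667
floor(8.6667) = 8

8


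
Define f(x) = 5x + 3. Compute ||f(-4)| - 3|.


f(-4) = -17
|-17| = 17
|17 - 3| = 14

14


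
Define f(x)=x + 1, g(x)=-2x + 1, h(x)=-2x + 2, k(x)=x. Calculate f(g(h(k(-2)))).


k(-2) = -2
h(-2) = 6
g(6) = -11
f(-11) = -10

-10


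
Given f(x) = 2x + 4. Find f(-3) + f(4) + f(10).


f(-3) = -2
f(4) = 12
f(10) = 24
Sum = 34

34


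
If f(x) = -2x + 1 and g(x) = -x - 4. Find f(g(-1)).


g(-1) = -3
f(-3) = 7

7


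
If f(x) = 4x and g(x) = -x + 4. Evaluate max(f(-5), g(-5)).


f(-5) = -20
g(-5) = 9
max = 9

9


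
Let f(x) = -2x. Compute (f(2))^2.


f(2) = -4
(-4)^2 = 16

16


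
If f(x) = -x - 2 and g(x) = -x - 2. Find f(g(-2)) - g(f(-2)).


f(g(-2)) = -2
g(f(-2)) = -2
Difference = 0

0


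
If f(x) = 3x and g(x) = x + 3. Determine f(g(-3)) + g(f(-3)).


f(g(-3)) = 0
g(f(-3)) = -6
Sum = -6

-6


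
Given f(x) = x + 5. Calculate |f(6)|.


11


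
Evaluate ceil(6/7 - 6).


6/7 = 0.8571
0.8571 - 6 = -5.1429
ceil(-5.1429) = -5

-5


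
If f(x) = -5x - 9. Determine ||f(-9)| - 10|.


f(-9) = 36
|36| = 36
|36 - 10| = 26

26


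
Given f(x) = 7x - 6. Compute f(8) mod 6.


f(8) = 50
50 mod 6 = 2

2


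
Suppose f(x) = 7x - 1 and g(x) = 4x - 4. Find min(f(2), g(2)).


4


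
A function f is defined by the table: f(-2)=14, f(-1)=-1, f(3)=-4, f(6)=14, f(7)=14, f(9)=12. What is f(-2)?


14


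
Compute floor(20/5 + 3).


20/5 = 4
4 + 3 = 7
floor(7) = 7

7


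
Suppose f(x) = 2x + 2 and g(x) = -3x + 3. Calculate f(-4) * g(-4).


-90


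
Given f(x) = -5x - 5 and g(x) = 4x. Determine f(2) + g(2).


f(2) = -15
g(2) = 8
Sum = -7

-7


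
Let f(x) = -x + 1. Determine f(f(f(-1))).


f(-1) = 2
f(2) = -1
f(-1) = 2

2


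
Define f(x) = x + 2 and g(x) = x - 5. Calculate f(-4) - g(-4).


f(-4) = -2
g(-4) = -9
Difference = 7

7


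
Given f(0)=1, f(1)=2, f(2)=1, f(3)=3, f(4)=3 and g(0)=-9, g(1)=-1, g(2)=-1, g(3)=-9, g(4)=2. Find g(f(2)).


f(2) = 1
g(1) = -1

-1


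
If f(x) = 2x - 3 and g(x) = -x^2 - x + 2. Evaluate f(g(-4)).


g(-4) = -10
f(-10) = -23

-23


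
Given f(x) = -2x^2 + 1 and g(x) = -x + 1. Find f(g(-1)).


g(-1) = 2
f(2) = (-2)*(2)^2 + 1 = -7

-7


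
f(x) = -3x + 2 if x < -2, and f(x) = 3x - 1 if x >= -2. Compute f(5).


5 satisfies x >= -2
f(5) = 14

14


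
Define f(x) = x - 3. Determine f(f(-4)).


f(-4) = -7
f(-7) = -10

-10


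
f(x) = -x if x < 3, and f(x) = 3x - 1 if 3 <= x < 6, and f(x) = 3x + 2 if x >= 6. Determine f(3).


3 satisfies 3 <= x < 6
f(3) = 8

8


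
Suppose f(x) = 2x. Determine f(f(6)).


f(6) = 12
f(12) = 24

24


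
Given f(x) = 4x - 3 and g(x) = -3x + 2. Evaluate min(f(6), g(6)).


f(6) = 21
g(6) = -16
min = -16

-16


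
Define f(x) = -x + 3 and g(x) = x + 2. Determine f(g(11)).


g(11) = 13
f(13) = -10

-10


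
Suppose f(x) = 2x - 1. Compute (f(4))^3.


f(4) = 7
(7)^3 = 343

343


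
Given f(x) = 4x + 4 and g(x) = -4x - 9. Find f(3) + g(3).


f(3) = 16
g(3) = -21
Sum = -5

-5


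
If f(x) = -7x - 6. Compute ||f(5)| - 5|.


36


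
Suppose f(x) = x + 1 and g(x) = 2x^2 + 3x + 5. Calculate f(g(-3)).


g(-3) = 14
f(14) = 15

15


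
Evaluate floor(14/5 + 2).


14/5 = 2.8
2.8 + 2 = 4.8
floor(4.8) = 4

4


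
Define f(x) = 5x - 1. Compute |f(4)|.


f(4) = 19
|19| = 19

19


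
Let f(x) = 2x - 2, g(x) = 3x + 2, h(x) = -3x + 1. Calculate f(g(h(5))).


h(5) = -14
g(-14) = -40
f(-40) = -82

-82


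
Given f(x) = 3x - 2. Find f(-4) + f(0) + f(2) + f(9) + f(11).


44


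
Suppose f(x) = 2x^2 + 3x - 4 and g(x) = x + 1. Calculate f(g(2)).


g(2) = 3
f(3) = 2*(3)^2 + 3*(3) - 4 = 23

23


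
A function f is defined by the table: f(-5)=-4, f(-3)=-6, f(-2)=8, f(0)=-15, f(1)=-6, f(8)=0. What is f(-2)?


Reading from the table at x = -2

8


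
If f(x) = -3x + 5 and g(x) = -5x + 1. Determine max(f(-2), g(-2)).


f(-2) = 11
g(-2) = 11
max = 11

11


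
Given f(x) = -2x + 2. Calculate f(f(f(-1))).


f(-1) = 4
f(4) = -6
f(-6) = 14

14


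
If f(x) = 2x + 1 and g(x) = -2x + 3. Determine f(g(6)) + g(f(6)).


f(g(6)) = -17
g(f(6)) = -23
Sum = -40

-40


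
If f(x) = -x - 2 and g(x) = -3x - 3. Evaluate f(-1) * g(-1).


f(-1) = -1
g(-1) = 0
Product = 0

0


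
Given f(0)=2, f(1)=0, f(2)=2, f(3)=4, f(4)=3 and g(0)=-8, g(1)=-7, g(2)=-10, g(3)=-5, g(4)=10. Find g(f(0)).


f(0) = 2
g(2) = -10

-10


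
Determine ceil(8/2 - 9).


8/2 = 4
4 - 9 = -5
ceil(-5) = -5

-5


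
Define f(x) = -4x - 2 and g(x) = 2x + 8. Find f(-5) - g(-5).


f(-5) = 18
g(-5) = -2
Difference = 20

20


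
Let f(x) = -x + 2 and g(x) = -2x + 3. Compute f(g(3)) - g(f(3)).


f(g(3)) = 5
g(f(3)) = 5
Difference = 0

0


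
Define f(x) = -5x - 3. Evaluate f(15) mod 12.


f(15) = -78
-78 mod 12 = 6

6


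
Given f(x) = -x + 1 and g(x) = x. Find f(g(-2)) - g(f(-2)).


f(g(-2)) = 3
g(f(-2)) = 3
Difference = 0

0


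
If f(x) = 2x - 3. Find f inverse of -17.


Solve 2x - 3 = -17
x = (-17 + 3) / 2 = -7

-7


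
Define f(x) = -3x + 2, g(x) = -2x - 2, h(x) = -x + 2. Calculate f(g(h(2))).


h(2) = 0
g(0) = -2
f(-2) = 8

8


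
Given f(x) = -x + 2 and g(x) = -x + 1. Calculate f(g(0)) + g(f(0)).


f(g(0)) = 1
g(f(0)) = -1
Sum = 0

0


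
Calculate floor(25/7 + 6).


25/7 = 3.5714
3.5714 + 6 = 9.5714
floor(9.5714) = 9

9


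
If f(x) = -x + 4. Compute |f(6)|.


f(6) = -2
|-2| = 2

2


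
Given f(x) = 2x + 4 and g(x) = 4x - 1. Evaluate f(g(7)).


g(7) = 27
f(27) = 58

58


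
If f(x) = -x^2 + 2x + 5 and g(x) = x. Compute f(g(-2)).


g(-2) = -2
f(-2) = (-1)*(-2)^2 + 2*(-2) + 5 = -3

-3


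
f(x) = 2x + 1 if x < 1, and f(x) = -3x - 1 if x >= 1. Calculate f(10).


10 satisfies x >= 1
f(10) = -31

-31


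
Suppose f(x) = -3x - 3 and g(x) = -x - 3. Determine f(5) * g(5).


f(5) = -18
g(5) = -8
Product = 144

144


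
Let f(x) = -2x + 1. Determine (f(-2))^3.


f(-2) = 5
(5)^3 = 125

125


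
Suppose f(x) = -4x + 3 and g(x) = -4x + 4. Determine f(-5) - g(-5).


-1


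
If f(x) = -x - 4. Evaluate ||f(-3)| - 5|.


4


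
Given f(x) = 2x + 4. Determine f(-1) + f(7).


f(-1) = 2
f(7) = 18
Sum = 20

20


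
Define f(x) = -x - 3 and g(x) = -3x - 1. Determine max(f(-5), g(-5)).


f(-5) = 2
g(-5) = 14
max = 14

14


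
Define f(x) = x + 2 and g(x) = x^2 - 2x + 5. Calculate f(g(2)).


7


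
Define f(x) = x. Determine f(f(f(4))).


4


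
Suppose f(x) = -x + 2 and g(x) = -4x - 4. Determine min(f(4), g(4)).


f(4) = -2
g(4) = -20
min = -20

-20


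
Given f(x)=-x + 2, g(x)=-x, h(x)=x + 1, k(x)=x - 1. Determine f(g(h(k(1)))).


k(1) = 0
h(0) = 1
g(1) = -1
f(-1) = 3

3


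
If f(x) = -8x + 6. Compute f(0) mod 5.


f(0) = 6
6 mod 5 = 1

1


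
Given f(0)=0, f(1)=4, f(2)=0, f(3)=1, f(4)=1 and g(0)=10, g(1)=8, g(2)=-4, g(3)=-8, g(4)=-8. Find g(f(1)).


f(1) = 4
g(4) = -8

-8


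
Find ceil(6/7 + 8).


6/7 = 0.8571
0.8571 + 8 = 8.8571
ceil(8.8571) = 9

9


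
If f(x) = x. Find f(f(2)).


f(2) = 2
f(2) = 2

2


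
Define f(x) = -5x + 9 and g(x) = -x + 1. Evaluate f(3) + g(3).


f(3) = -6
g(3) = -2
Sum = -8

-8


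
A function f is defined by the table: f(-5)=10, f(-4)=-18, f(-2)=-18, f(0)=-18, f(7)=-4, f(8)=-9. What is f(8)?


Reading from the table at x = 8

-9


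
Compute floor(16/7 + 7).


16/7 = 2.2857
2.2857 + 7 = 9.2857
floor(9.2857) = 9

9


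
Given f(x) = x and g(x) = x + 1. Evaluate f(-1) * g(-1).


f(-1) = -1
g(-1) = 0
Product = 0

0


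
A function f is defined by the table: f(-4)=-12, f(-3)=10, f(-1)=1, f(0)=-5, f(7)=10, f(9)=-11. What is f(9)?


Reading from the table at x = 9

-11


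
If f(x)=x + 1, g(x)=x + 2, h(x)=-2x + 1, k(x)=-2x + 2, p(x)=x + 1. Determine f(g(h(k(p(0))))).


p(0) = 1
k(1) = 0
h(0) = 1
g(1) = 3
f(3) = 4

4


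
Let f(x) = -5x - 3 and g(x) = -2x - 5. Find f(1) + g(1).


-15


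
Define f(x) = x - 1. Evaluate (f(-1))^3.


f(-1) = -2
(-2)^3 = -8

-8


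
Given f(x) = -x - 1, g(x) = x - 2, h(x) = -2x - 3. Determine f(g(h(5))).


h(5) = -13
g(-13) = -15
f(-15) = 14

14


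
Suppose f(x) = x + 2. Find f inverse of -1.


Solve x + 2 = -1
x = (-1 - 2) / 1 = -3

-3


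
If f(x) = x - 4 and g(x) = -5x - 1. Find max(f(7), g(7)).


f(7) = 3
g(7) = -36
max = 3

3


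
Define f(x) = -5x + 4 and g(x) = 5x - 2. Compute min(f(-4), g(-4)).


f(-4) = 24
g(-4) = -22
min = -22

-22


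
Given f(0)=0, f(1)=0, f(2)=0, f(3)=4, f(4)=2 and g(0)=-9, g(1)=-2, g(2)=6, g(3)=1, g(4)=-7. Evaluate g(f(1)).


f(1) = 0
g(0) = -9

-9


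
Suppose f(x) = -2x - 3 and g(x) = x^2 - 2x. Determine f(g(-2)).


-19


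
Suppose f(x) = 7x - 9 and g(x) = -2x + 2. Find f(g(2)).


g(2) = -2
f(-2) = -23

-23


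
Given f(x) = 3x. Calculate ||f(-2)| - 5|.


1


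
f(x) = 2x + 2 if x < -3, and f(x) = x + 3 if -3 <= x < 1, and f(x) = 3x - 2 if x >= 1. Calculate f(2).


4


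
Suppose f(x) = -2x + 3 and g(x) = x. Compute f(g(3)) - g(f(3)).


f(g(3)) = -3
g(f(3)) = -3
Difference = 0

0


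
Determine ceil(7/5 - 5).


7/5 = 1.4
1.4 - 5 = -3.6
ceil(-3.6) = -3

-3


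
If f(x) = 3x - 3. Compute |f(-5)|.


f(-5) = -18
|-18| = 18

18


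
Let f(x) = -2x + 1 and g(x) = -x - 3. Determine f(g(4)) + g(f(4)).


f(g(4)) = 15
g(f(4)) = 4
Sum = 19

19


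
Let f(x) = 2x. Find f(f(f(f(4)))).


f(4) = 8
f(8) = 16
f(16) = 32
f(32) = 64

64


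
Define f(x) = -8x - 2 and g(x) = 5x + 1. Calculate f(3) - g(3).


f(3) = -26
g(3) = 16
Difference = -42

-42


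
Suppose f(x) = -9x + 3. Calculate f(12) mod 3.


0


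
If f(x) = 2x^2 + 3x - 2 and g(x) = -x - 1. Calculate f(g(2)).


g(2) = -3
f(-3) = 2*(-3)^2 + 3*(-3) - 2 = 7

7


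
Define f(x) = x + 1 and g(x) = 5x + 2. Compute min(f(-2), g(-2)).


f(-2) = -1
g(-2) = -8
min = -8

-8


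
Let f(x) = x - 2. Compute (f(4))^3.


f(4) = 2
(2)^3 = 8

8


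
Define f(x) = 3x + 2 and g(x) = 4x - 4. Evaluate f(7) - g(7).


f(7) = 23
g(7) = 24
Difference = -1

-1


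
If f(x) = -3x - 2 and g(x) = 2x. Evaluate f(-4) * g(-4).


f(-4) = 10
g(-4) = -8
Product = -80

-80


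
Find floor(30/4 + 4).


30/4 = 7.5
7.5 + 4 = 11.5
floor(11.5) = 11

11


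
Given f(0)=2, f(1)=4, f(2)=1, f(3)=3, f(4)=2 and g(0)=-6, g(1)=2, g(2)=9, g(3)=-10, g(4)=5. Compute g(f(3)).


f(3) = 3
g(3) = -10

-10


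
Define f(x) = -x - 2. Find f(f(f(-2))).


f(-2) = 0
f(0) = -2
f(-2) = 0

0


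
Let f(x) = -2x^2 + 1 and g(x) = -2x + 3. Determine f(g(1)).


g(1) = 1
f(1) = (-2)*(1)^2 + 1 = -1

-1


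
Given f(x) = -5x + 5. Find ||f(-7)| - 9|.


31


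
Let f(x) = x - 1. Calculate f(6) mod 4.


f(6) = 5
5 mod 4 = 1

1


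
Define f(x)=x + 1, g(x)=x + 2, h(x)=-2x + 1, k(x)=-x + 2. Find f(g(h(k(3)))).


6


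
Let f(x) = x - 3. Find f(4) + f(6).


f(4) = 1
f(6) = 3
Sum = 4

4


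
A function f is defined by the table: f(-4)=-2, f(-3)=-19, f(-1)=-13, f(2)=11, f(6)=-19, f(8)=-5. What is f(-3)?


Reading from the table at x = -3

-19


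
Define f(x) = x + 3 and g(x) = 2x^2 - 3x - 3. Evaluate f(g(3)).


g(3) = 6
f(6) = 9

9


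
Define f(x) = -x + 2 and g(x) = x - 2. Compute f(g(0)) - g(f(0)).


f(g(0)) = 4
g(f(0)) = 0
Difference = 4

4


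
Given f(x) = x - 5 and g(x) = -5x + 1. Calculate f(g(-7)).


31


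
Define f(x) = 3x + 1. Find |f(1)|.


f(1) = 4
|4| = 4

4


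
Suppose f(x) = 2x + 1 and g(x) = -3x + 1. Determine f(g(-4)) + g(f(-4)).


f(g(-4)) = 27
g(f(-4)) = 22
Sum = 49

49


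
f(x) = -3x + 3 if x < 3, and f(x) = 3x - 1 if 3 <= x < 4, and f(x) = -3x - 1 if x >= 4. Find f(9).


-28


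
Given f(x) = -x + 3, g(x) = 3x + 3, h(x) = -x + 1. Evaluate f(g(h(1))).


h(1) = 0
g(0) = 3
f(3) = 0

0


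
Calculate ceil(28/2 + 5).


28/2 = 14
14 + 5 = 19
ceil(19) = 19

19


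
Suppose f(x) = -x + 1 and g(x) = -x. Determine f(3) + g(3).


-5


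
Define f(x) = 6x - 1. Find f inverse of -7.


-1


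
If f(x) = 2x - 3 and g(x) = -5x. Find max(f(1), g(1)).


f(1) = -1
g(1) = -5
max = -1

-1


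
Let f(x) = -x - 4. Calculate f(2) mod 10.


f(2) = -6
-6 mod 10 = 4

4


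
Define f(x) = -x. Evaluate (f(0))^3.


f(0) = 0
(0)^3 = 0

0


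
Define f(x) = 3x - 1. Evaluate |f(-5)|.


f(-5) = -16
|-16| = 16

16


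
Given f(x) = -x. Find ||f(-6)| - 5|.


f(-6) = 6
|6| = 6
|6 - 5| = 1

1


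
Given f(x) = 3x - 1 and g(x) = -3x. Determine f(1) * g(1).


f(1) = 2
g(1) = -3
Product = -6

-6


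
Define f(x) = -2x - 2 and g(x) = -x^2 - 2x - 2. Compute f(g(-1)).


0


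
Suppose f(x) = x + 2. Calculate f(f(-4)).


f(-4) = -2
f(-2) = 0

0


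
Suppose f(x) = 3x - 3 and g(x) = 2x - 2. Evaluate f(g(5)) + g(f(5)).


f(g(5)) = 21
g(f(5)) = 22
Sum = 43

43


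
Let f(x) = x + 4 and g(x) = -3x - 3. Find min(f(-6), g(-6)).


f(-6) = -2
g(-6) = 15
min = -2

-2


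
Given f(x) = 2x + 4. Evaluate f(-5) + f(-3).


f(-5) = -6
f(-3) = -2
Sum = -8

-8


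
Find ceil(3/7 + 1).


3/7 = 0.4286
0.4286 + 1 = 1.4286
ceil(1.4286) = 2

2


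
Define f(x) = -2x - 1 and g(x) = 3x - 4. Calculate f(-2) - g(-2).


f(-2) = 3
g(-2) = -10
Difference = 13

13


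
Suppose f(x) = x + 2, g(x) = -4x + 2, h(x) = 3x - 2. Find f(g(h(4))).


h(4) = 10
g(10) = -38
f(-38) = -36

-36


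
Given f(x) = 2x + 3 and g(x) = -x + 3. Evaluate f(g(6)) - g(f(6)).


f(g(6)) = -3
g(f(6)) = -12
Difference = 9

9


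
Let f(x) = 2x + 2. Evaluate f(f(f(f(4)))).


f(4) = 10
f(10) = 22
f(22) = 46
f(46) = 94

94


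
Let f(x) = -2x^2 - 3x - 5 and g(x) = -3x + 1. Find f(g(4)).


g(4) = -11
f(-11) = (-2)*(-11)^2 - 3*(-11) - 5 = -214

-214


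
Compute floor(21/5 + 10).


21/5 = 4.2
4.2 + 10 = 14.2
floor(14.2) = 14

14


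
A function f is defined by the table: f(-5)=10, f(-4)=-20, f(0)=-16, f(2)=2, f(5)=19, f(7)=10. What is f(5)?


19


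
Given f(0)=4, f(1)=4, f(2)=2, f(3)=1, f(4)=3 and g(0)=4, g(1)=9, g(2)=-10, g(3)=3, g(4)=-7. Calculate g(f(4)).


3


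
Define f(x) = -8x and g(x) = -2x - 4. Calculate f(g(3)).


80


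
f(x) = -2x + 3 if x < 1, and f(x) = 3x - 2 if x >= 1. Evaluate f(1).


1 satisfies x >= 1
f(1) = 1

1


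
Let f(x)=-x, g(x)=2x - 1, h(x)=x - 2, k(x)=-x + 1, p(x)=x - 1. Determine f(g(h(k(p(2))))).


5


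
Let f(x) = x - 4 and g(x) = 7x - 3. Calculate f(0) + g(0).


f(0) = -4
g(0) = -3
Sum = -7

-7


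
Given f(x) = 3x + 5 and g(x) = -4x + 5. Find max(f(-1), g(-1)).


f(-1) = 2
g(-1) = 9
max = 9

9


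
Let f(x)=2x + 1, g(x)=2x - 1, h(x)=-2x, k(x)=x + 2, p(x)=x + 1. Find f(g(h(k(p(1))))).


p(1) = 2
k(2) = 4
h(4) = -8
g(-8) = -17
f(-17) = -33

-33


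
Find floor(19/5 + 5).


19/5 = 3.8
3.8 + 5 = 8.8
floor(8.8) = 8

8


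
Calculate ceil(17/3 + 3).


9


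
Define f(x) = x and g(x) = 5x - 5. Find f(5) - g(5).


f(5) = 5
g(5) = 20
Difference = -15

-15


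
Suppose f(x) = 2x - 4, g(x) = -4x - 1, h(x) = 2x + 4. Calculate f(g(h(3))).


h(3) = 10
g(10) = -41
f(-41) = -86

-86


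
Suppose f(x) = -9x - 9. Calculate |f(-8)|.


f(-8) = 63
|63| = 63

63


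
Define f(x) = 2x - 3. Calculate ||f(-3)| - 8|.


f(-3) = -9
|-9| = 9
|9 - 8| = 1

1


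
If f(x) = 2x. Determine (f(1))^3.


8


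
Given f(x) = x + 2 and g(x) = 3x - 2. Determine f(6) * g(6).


f(6) = 8
g(6) = 16
Product = 128

128


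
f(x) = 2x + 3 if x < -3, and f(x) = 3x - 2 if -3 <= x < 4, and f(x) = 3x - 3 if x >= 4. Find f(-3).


-3 satisfies -3 <= x < 4
f(-3) = -11

-11
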